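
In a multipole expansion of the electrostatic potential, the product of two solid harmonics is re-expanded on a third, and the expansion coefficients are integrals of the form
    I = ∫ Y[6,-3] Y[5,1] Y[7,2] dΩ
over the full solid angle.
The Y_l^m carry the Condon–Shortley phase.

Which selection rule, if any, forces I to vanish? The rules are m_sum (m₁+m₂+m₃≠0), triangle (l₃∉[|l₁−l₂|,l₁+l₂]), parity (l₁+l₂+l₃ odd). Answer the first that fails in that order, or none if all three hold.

none

Σmᵢ = 0  ✓
l₃∈[|l₁−l₂|,l₁+l₂]=[1,11], have l₃=7  ✓
Σlᵢ = 18 ⇒ even  ✓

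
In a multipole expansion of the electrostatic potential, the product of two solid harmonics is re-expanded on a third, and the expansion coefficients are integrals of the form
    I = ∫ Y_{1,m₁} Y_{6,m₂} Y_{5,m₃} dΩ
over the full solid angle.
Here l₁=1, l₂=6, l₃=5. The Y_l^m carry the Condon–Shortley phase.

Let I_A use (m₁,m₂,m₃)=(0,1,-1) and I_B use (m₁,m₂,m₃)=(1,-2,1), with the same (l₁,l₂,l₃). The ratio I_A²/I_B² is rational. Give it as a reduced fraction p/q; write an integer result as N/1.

5/4

l's match ⇒ only the (l;m) 3-j factors differ between A and B.
A: triangle coeff Δ(1,6,5) = 1/858; Σ_t [1,1]: t=1:−1/17280 = -1/17280; (3j)²=35/858 [(1 6 5; 0 1 -1)], sign=-1
B: triangle coeff Δ(1,6,5) = 1/858; Σ_t [0,0]: t=0:+1/34560 = 1/34560; (3j)²=14/429 [(1 6 5; 1 -2 1)], sign=+1
I_A²/I_B² = (35/858)/(14/429) = 5/4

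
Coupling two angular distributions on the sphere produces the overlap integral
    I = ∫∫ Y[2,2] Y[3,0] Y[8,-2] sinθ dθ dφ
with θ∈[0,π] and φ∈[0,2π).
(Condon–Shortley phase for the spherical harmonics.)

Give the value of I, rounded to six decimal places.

0.000000

|2−3|≤8≤2+3 violated ⇒ I = 0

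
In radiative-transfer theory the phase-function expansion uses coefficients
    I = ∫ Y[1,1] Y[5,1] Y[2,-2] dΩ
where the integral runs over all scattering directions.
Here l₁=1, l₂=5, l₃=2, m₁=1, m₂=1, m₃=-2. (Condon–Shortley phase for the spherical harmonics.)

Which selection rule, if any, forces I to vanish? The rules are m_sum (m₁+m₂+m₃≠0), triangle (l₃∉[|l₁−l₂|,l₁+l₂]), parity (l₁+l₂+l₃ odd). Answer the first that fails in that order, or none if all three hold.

m₁+m₂+m₃ = 1 + 1 − 2 = 0  ✓
triangle: |1−5|=4 ≤ l₃=2 ≤ 1+5=6  ✗
parity: l₁+l₂+l₃ = 8 is even

triangle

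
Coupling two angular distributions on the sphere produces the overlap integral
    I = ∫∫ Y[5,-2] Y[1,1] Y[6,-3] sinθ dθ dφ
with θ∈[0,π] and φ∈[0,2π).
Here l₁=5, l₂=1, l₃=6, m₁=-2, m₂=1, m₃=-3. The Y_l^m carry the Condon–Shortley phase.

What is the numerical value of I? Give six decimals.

0.000000

m-sum = -2 + 1 − 3 = -4 ≠ 0 ⇒ I = 0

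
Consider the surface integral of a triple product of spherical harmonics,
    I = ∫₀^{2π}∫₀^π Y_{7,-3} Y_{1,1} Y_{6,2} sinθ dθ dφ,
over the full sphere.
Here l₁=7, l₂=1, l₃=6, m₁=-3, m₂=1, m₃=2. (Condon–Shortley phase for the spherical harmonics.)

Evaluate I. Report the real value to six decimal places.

-0.234717

Rules hold: Σm=0, L=14 even, 6≤6≤8.
N = 15·3·13 = 585
Δ = 2!·12!·0!/15! = 1/1365
Racah Σ t=1..1: t=1:−1/518400 = -1/518400
⇒ 3j(7 1 6; 0 0 0)² = 7/195, sgn -1
Racah Σ t=2..2: t=2:+1/1935360 = 1/1935360
⇒ 3j(7 1 6; -3 1 2)² = 3/91, sgn +1
4πI² = N·(3j₀)²·(3jₘ)² = 9/13
I = -1·√(0.692308/4π) = -0.23471705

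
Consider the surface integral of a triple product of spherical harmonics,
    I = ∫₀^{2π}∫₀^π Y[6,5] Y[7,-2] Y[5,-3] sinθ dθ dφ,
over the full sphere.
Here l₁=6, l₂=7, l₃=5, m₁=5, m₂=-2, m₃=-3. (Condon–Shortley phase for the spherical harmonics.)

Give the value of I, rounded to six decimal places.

Checks pass: Σm=0; 18 even; l₃=5∈[1,13].
(2·6+1)(2·7+1)(2·5+1) = 2145
Δ: 8! 4! 6! / 19! → 1/174594420
sum: t=2:+1/4147200 t=3:−1/207360 t=4:+1/82944 t=5:−1/207360 t=6:+1/4147200 = 1/345600
3j²(6 7 5; 0 0 0) = Δ·Π!·Σ² = 420/46189  (sign -1)
sum: t=0:+1/29030400 t=1:−1/5806080 = -1/7257600
3j²(6 7 5; 5 -2 -3) = Δ·Π!·Σ² = 64/4199  (sign -1)
combine: 4πI² = 2145·420/46189·64/4199 = 403200/1356277
take √, sign +1: I = 0.15380878

0.153809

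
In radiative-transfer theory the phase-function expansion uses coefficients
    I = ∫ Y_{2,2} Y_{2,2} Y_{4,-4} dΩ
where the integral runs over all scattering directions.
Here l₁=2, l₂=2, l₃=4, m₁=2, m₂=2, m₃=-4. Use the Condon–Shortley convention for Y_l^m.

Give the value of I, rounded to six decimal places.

0.337168

Rules hold: Σm=0, L=8 even, 0≤4≤4.
N = 5·5·9 = 225
Δ = 0!·4!·4!/9! = 1/630
Racah Σ t=0..0: t=0:+1/16 = 1/16
⇒ 3j(2 2 4; 0 0 0)² = 2/35, sgn +1
Racah Σ t=0..0: t=0:+1/576 = 1/576
⇒ 3j(2 2 4; 2 2 -4)² = 1/9, sgn +1
4πI² = N·(3j₀)²·(3jₘ)² = 10/7
I = +1·√(1.42857/4π) = 0.33716777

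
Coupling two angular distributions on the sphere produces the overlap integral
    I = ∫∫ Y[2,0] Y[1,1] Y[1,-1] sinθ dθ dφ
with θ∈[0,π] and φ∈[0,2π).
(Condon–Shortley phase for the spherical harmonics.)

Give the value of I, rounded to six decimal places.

m-sum 0 ✓  L=4 even ✓  1≤1≤3 ✓
Π(2lᵢ+1) = 5×3×3 = 45
triangle coeff Δ(2,1,1) = 1/30
Σ_t [1,1]: t=1:−1/1 = -1/1
(3j)²=2/15 [(2 1 1; 0 0 0)], sign=+1
Σ_t [2,2]: t=2:+1/4 = 1/4
(3j)²=1/30 [(2 1 1; 0 1 -1)], sign=+1
⇒ 4πI² = 1/5
I = (+1)√(1/5/(4π)) = 0.12615663

0.126157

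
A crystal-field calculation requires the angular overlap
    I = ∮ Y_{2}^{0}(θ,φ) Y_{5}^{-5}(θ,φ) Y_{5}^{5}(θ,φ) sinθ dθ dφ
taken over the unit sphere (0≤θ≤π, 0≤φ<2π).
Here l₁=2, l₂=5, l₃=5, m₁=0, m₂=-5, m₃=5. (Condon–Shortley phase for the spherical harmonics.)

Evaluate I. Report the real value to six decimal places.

0.242609

m-sum 0 ✓  L=12 even ✓  3≤5≤7 ✓
Π(2lᵢ+1) = 5×11×11 = 605
triangle coeff Δ(2,5,5) = 1/38610
Σ_t [0,2]: t=0:+1/2880 t=1:−1/576 t=2:+1/2880 = -1/960
(3j)²=10/429 [(2 5 5; 0 0 0)], sign=+1
Σ_t [0,0]: t=0:+1/161280 = 1/161280
(3j)²=15/286 [(2 5 5; 0 -5 5)], sign=+1
⇒ 4πI² = 125/169
I = (+1)√(125/169/(4π)) = 0.24260890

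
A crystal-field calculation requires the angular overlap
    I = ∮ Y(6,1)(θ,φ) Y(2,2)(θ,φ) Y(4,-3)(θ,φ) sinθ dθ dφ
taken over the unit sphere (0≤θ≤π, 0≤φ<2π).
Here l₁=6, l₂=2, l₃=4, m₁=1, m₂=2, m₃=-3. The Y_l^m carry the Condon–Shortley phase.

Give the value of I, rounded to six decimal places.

m-sum 0 ✓  L=12 even ✓  4≤4≤8 ✓
Π(2lᵢ+1) = 13×5×9 = 585
triangle coeff Δ(6,2,4) = 1/6435
Σ_t [2,2]: t=2:+1/2304 = 1/2304
(3j)²=5/143 [(6 2 4; 0 0 0)], sign=+1
Σ_t [4,4]: t=4:+1/120960 = 1/120960
(3j)²=1/1287 [(6 2 4; 1 2 -3)], sign=-1
⇒ 4πI² = 25/1573
I = (-1)√(25/1573/(4π)) = -0.03556319

-0.035563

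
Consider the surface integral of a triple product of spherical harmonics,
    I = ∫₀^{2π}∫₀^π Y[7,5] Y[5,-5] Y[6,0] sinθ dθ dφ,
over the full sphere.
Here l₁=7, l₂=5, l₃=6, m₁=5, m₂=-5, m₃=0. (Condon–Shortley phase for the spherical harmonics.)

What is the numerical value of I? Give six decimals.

Checks pass: Σm=0; 18 even; l₃=6∈[2,12].
(2·7+1)(2·5+1)(2·6+1) = 2145
Δ: 6! 8! 4! / 19! → 1/174594420
sum: t=1:−1/4147200 t=2:+1/207360 t=3:−1/82944 t=4:+1/207360 t=5:−1/4147200 = -1/345600
3j²(7 5 6; 0 0 0) = Δ·Π!·Σ² = 420/46189  (sign -1)
sum: t=0:+1/24883200 = 1/24883200
3j²(7 5 6; 5 -5 0) = Δ·Π!·Σ² = 70/4199  (sign +1)
combine: 4πI² = 2145·420/46189·70/4199 = 441000/1356277
take √, sign -1: I = -0.16085707

-0.160857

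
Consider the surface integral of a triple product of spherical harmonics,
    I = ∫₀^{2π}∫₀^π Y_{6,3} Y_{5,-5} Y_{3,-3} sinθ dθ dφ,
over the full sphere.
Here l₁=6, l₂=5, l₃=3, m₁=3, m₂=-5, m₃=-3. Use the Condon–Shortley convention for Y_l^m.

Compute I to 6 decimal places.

3 − 5 − 3 = -5 ≠ 0: azimuthal integral kills it; I = 0

0.000000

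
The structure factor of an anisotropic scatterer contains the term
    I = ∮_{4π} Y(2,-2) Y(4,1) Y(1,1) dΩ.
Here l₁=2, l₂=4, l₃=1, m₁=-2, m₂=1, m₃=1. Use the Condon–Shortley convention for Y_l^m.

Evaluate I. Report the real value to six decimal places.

triangle: need 2≤l₃≤6, have 1; I=0

0.000000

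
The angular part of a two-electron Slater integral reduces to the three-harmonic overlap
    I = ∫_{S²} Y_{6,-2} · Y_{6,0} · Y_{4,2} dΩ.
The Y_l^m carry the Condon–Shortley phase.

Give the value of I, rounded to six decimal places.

-0.107540

Checks pass: Σm=0; 16 even; l₃=4∈[0,12].
(2·6+1)(2·6+1)(2·4+1) = 1521
Δ: 8! 4! 4! / 17! → 1/15315300
sum: t=2:+1/829440 t=3:−1/25920 t=4:+1/9216 t=5:−1/25920 t=6:+1/829440 = 7/207360
3j²(6 6 4; 0 0 0) = Δ·Π!·Σ² = 28/2431  (sign +1)
sum: t=4:+1/55296 t=5:−1/25920 t=6:+1/138240 = -11/829440
3j²(6 6 4; -2 0 2) = Δ·Π!·Σ² = 11/1326  (sign -1)
combine: 4πI² = 1521·28/2431·11/1326 = 42/289
take √, sign -1: I = -0.10754019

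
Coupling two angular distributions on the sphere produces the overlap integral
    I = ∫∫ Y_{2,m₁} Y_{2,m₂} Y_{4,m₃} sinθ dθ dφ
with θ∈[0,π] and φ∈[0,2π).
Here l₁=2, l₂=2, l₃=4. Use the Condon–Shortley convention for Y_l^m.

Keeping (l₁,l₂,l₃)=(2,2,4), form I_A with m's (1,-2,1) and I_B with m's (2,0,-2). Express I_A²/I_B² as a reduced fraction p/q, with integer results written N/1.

Same 2,2,4: normalisation and zero-m 3j drop out of the ratio.
A: Δ: 0! 4! 4! / 9! → 1/630; sum: t=0:+1/144 = 1/144; 3j²(2 2 4; 1 -2 1) = Δ·Π!·Σ² = 1/126  (sign -1)
B: Δ: 0! 4! 4! / 9! → 1/630; sum: t=0:+1/96 = 1/96; 3j²(2 2 4; 2 0 -2) = Δ·Π!·Σ² = 1/42  (sign +1)
I_A²/I_B² = (1/126)/(1/42) = 1/3

1/3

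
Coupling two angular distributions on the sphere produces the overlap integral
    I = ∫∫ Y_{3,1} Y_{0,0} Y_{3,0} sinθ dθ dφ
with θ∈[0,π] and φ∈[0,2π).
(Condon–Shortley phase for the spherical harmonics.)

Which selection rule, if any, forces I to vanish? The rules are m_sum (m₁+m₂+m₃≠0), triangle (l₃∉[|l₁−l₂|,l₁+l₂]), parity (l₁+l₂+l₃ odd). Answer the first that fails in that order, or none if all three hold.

Σmᵢ = 1  ✗
l₃∈[|l₁−l₂|,l₁+l₂]=[3,3], have l₃=3
Σlᵢ = 6 ⇒ even

m_sum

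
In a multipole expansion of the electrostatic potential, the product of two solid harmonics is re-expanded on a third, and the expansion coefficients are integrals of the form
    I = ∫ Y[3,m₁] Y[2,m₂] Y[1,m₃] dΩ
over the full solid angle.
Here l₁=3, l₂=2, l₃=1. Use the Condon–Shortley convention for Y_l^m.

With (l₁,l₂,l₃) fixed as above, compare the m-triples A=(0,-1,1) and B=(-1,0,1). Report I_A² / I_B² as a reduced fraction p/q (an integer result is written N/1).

Same 3,2,1: normalisation and zero-m 3j drop out of the ratio.
A: Δ: 4! 2! 0! / 7! → 1/105; sum: t=1:−1/12 = -1/12; 3j²(3 2 1; 0 -1 1) = Δ·Π!·Σ² = 1/35  (sign -1)
B: Δ: 4! 2! 0! / 7! → 1/105; sum: t=2:+1/8 = 1/8; 3j²(3 2 1; -1 0 1) = Δ·Π!·Σ² = 2/35  (sign +1)
I_A²/I_B² = (1/35)/(2/35) = 1/2

1/2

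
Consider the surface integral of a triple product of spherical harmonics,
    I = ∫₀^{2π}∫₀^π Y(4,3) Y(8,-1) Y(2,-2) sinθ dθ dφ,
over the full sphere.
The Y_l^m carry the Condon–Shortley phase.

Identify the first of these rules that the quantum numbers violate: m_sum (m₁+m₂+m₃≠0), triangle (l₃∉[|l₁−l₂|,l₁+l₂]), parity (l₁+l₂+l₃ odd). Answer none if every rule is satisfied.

Σmᵢ = 0  ✓
l₃∈[|l₁−l₂|,l₁+l₂]=[4,12], have l₃=2  ✗
Σlᵢ = 14 ⇒ even

triangle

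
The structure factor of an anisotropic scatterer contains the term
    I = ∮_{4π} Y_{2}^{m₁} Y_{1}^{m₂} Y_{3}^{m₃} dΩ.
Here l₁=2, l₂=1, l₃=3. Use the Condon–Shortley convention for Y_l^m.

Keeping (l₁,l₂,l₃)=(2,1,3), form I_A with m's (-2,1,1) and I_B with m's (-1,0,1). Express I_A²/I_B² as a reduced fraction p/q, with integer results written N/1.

Shared (l₁,l₂,l₃)=(2,1,3): N and (l;000)² cancel in I_A²/I_B².
A: Δ = 0!·4!·2!/7! = 1/105; Racah Σ t=0..0: t=0:+1/48 = 1/48; ⇒ 3j(2 1 3; -2 1 1)² = 1/105, sgn +1
B: Δ = 0!·4!·2!/7! = 1/105; Racah Σ t=0..0: t=0:+1/6 = 1/6; ⇒ 3j(2 1 3; -1 0 1)² = 8/105, sgn +1
I_A²/I_B² = (1/105)/(8/105) = 1/8

1/8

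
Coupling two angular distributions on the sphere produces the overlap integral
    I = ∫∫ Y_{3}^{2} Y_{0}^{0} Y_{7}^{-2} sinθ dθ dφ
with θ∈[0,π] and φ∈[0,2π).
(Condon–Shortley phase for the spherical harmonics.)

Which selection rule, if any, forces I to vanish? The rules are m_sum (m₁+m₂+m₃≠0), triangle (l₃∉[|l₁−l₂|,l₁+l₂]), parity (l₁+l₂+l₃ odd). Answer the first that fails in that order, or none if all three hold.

triangle

m₁+m₂+m₃ = 2 + 0 − 2 = 0  ✓
triangle: |3−0|=3 ≤ l₃=7 ≤ 3+0=3  ✗
parity: l₁+l₂+l₃ = 10 is even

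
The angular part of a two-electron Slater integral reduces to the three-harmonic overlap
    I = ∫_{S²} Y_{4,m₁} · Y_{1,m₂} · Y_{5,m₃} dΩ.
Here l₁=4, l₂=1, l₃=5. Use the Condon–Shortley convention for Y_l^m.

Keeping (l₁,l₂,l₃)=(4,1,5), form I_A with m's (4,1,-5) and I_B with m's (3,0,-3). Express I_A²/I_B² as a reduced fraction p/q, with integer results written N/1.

45/16

Same 4,1,5: normalisation and zero-m 3j drop out of the ratio.
A: Δ: 0! 8! 2! / 11! → 1/495; sum: t=0:+1/80640 = 1/80640; 3j²(4 1 5; 4 1 -5) = Δ·Π!·Σ² = 1/11  (sign +1)
B: Δ: 0! 8! 2! / 11! → 1/495; sum: t=0:+1/5040 = 1/5040; 3j²(4 1 5; 3 0 -3) = Δ·Π!·Σ² = 16/495  (sign +1)
I_A²/I_B² = (1/11)/(16/495) = 45/16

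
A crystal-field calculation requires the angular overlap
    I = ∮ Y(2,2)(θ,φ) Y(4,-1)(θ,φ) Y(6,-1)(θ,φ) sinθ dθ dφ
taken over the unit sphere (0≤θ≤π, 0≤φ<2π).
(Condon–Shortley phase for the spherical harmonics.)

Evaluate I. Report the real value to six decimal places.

-0.094091

m-sum 0 ✓  L=12 even ✓  2≤6≤6 ✓
Π(2lᵢ+1) = 5×9×13 = 585
triangle coeff Δ(2,4,6) = 1/6435
Σ_t [0,0]: t=0:+1/2304 = 1/2304
(3j)²=5/143 [(2 4 6; 0 0 0)], sign=+1
Σ_t [0,0]: t=0:+1/17280 = 1/17280
(3j)²=7/1287 [(2 4 6; 2 -1 -1)], sign=-1
⇒ 4πI² = 175/1573
I = (-1)√(175/1573/(4π)) = -0.09409136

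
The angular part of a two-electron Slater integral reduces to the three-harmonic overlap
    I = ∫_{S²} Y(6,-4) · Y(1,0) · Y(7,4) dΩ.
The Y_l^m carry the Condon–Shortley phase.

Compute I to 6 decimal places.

0.201000

Rules hold: Σm=0, L=14 even, 5≤7≤7.
N = 13·3·15 = 585
Δ = 0!·12!·2!/15! = 1/1365
Racah Σ t=0..0: t=0:+1/518400 = 1/518400
⇒ 3j(6 1 7; 0 0 0)² = 7/195, sgn -1
Racah Σ t=0..0: t=0:+1/7257600 = 1/7257600
⇒ 3j(6 1 7; -4 0 4)² = 11/455, sgn -1
4πI² = N·(3j₀)²·(3jₘ)² = 33/65
I = +1·√(0.507692/4π) = 0.20099968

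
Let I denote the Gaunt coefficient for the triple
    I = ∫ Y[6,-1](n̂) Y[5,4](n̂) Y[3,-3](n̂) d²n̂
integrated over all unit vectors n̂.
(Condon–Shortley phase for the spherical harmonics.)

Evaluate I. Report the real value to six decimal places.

Rules hold: Σm=0, L=14 even, 1≤3≤11.
N = 13·11·7 = 1001
Δ = 8!·4!·2!/15! = 1/675675
Racah Σ t=3..5: t=3:−1/8640 t=4:+1/2304 t=5:−1/8640 = 7/34560
⇒ 3j(6 5 3; 0 0 0)² = 7/429, sgn -1
Racah Σ t=7..7: t=7:−1/241920 = -1/241920
⇒ 3j(6 5 3; -1 4 -3)² = 4/1001, sgn -1
4πI² = N·(3j₀)²·(3jₘ)² = 28/429
I = +1·√(0.0652681/4π) = 0.07206849

0.072068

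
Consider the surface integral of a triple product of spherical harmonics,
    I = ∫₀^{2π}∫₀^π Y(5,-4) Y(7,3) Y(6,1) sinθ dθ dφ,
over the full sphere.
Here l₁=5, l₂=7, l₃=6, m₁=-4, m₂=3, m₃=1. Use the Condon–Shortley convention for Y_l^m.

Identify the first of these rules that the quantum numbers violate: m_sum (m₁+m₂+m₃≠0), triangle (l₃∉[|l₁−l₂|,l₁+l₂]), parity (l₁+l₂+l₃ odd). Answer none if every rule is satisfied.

azimuthal sum: -4 + 3 + 1 = 0  ✓
2 ≤ 6 ≤ 12 (triangle on l)  ✓
L = 5 + 7 + 6 = 18 (even)  ✓

none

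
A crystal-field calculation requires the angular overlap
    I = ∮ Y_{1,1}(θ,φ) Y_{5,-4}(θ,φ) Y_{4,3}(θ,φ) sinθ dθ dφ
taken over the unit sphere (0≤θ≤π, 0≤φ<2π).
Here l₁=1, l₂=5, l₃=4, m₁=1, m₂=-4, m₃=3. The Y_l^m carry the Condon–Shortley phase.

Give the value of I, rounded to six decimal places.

m-sum 0 ✓  L=10 even ✓  4≤4≤6 ✓
Π(2lᵢ+1) = 3×11×9 = 297
triangle coeff Δ(1,5,4) = 1/495
Σ_t [1,1]: t=1:−1/576 = -1/576
(3j)²=5/99 [(1 5 4; 0 0 0)], sign=-1
Σ_t [0,0]: t=0:+1/10080 = 1/10080
(3j)²=4/55 [(1 5 4; 1 -4 3)], sign=-1
⇒ 4πI² = 12/11
I = (+1)√(12/11/(4π)) = 0.29463840

0.294638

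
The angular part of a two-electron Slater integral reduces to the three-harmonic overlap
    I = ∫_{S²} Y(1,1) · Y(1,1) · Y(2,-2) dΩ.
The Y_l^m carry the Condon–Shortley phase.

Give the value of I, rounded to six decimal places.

Rules hold: Σm=0, L=4 even, 0≤2≤2.
N = 3·3·5 = 45
Δ = 0!·2!·2!/5! = 1/30
Racah Σ t=0..0: t=0:+1/1 = 1/1
⇒ 3j(1 1 2; 0 0 0)² = 2/15, sgn +1
Racah Σ t=0..0: t=0:+1/4 = 1/4
⇒ 3j(1 1 2; 1 1 -2)² = 1/5, sgn +1
4πI² = N·(3j₀)²·(3jₘ)² = 6/5
I = +1·√(1.2/4π) = 0.30901936

0.309019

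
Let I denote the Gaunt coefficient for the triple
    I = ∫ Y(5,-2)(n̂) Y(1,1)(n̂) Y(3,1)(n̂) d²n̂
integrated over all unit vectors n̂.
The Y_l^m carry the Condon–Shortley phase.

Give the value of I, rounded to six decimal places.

0.000000

|5−1|≤3≤5+1 violated ⇒ I = 0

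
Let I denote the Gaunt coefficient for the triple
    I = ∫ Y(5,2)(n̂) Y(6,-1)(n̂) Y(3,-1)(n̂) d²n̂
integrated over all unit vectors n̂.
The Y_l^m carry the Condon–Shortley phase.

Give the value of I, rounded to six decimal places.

Rules hold: Σm=0, L=14 even, 1≤3≤11.
N = 11·13·7 = 1001
Δ = 8!·2!·4!/15! = 1/675675
Racah Σ t=3..5: t=3:−1/8640 t=4:+1/2304 t=5:−1/8640 = 7/34560
⇒ 3j(5 6 3; 0 0 0)² = 7/429, sgn -1
Racah Σ t=1..3: t=1:−1/241920 t=2:+1/8640 t=3:−1/5760 = -1/16128
⇒ 3j(5 6 3; 2 -1 -1)² = 5/1001, sgn -1
4πI² = N·(3j₀)²·(3jₘ)² = 35/429
I = +1·√(0.0815851/4π) = 0.08057502

0.080575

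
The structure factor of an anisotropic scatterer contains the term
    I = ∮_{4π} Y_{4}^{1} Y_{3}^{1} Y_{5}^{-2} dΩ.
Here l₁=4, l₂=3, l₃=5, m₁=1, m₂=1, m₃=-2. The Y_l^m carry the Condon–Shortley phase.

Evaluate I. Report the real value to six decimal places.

m-sum 0 ✓  L=12 even ✓  1≤5≤7 ✓
Π(2lᵢ+1) = 9×7×11 = 693
triangle coeff Δ(4,3,5) = 1/180180
Σ_t [0,2]: t=0:+1/576 t=1:−1/144 t=2:+1/576 = -1/288
(3j)²=20/1001 [(4 3 5; 0 0 0)], sign=+1
Σ_t [0,2]: t=0:+1/1728 t=1:−1/288 t=2:+1/960 = -1/540
(3j)²=128/6435 [(4 3 5; 1 1 -2)], sign=+1
⇒ 4πI² = 512/1859
I = (+1)√(512/1859/(4π)) = 0.14804384

0.148044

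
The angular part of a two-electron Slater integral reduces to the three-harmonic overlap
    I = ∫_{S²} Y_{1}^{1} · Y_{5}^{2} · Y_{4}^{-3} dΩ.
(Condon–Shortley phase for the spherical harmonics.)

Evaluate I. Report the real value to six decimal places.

0.085055

Checks pass: Σm=0; 10 even; l₃=4∈[4,6].
(2·1+1)(2·5+1)(2·4+1) = 297
Δ: 2! 0! 8! / 11! → 1/495
sum: t=1:−1/576 = -1/576
3j²(1 5 4; 0 0 0) = Δ·Π!·Σ² = 5/99  (sign -1)
sum: t=0:+1/10080 = 1/10080
3j²(1 5 4; 1 2 -3) = Δ·Π!·Σ² = 1/165  (sign -1)
combine: 4πI² = 297·5/99·1/165 = 1/11
take √, sign +1: I = 0.08505478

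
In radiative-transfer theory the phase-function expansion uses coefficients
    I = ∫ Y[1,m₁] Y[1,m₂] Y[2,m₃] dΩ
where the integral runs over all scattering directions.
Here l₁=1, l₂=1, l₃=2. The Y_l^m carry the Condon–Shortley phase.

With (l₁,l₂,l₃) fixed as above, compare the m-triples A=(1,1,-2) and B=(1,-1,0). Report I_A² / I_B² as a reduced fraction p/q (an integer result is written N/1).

6/1

Shared (l₁,l₂,l₃)=(1,1,2): N and (l;000)² cancel in I_A²/I_B².
A: Δ = 0!·2!·2!/5! = 1/30; Racah Σ t=0..0: t=0:+1/4 = 1/4; ⇒ 3j(1 1 2; 1 1 -2)² = 1/5, sgn +1
B: Δ = 0!·2!·2!/5! = 1/30; Racah Σ t=0..0: t=0:+1/4 = 1/4; ⇒ 3j(1 1 2; 1 -1 0)² = 1/30, sgn +1
I_A²/I_B² = (1/5)/(1/30) = 6/1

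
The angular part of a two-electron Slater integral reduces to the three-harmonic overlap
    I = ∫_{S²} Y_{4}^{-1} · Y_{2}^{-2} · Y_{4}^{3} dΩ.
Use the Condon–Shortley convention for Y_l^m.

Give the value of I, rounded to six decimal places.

0.159270

Checks pass: Σm=0; 10 even; l₃=4∈[2,6].
(2·4+1)(2·2+1)(2·4+1) = 405
Δ: 2! 6! 2! / 11! → 1/13860
sum: t=0:+1/192 t=1:−1/36 t=2:+1/192 = -5/288
3j²(4 2 4; 0 0 0) = Δ·Π!·Σ² = 20/693  (sign -1)
sum: t=0:+1/480 = 1/480
3j²(4 2 4; -1 -2 3) = Δ·Π!·Σ² = 3/110  (sign -1)
combine: 4πI² = 405·20/693·3/110 = 270/847
take √, sign +1: I = 0.15927046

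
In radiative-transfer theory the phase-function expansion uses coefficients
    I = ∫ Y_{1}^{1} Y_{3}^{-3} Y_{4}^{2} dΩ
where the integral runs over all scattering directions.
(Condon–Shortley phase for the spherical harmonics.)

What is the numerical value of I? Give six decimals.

Rules hold: Σm=0, L=8 even, 2≤4≤4.
N = 3·7·9 = 189
Δ = 0!·2!·6!/9! = 1/252
Racah Σ t=0..0: t=0:+1/36 = 1/36
⇒ 3j(1 3 4; 0 0 0)² = 4/63, sgn +1
Racah Σ t=0..0: t=0:+1/1440 = 1/1440
⇒ 3j(1 3 4; 1 -3 2)² = 1/252, sgn +1
4πI² = N·(3j₀)²·(3jₘ)² = 1/21
I = +1·√(0.047619/4π) = 0.06155813

0.061558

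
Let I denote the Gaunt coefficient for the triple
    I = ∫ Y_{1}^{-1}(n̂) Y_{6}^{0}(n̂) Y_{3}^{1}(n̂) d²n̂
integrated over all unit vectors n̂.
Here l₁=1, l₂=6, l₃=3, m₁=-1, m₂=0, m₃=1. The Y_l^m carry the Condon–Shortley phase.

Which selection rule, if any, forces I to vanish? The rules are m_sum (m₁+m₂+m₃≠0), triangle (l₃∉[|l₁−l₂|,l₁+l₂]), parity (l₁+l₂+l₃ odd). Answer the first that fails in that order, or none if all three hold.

triangle

Σmᵢ = 0  ✓
l₃∈[|l₁−l₂|,l₁+l₂]=[5,7], have l₃=3  ✗
Σlᵢ = 10 ⇒ even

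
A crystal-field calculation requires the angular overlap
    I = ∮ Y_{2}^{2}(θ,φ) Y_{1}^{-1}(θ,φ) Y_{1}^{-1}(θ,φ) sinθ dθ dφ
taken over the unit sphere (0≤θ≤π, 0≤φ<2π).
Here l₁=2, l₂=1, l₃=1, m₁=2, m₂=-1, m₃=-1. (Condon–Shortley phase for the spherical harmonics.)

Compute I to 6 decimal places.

0.309019

m-sum 0 ✓  L=4 even ✓  1≤1≤3 ✓
Π(2lᵢ+1) = 5×3×3 = 45
triangle coeff Δ(2,1,1) = 1/30
Σ_t [1,1]: t=1:−1/1 = -1/1
(3j)²=2/15 [(2 1 1; 0 0 0)], sign=+1
Σ_t [0,0]: t=0:+1/4 = 1/4
(3j)²=1/5 [(2 1 1; 2 -1 -1)], sign=+1
⇒ 4πI² = 6/5
I = (+1)√(6/5/(4π)) = 0.30901936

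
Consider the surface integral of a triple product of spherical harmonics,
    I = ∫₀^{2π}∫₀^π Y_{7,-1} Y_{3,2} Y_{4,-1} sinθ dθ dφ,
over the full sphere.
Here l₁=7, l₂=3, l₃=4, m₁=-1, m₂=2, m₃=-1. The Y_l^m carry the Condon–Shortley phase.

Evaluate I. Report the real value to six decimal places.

Checks pass: Σm=0; 14 even; l₃=4∈[4,10].
(2·7+1)(2·3+1)(2·4+1) = 945
Δ: 6! 8! 0! / 15! → 1/45045
sum: t=3:−1/20736 = -1/20736
3j²(7 3 4; 0 0 0) = Δ·Π!·Σ² = 35/1287  (sign -1)
sum: t=5:−1/86400 = -1/86400
3j²(7 3 4; -1 2 -1) = Δ·Π!·Σ² = 16/2145  (sign +1)
combine: 4πI² = 945·35/1287·16/2145 = 3920/20449
take √, sign -1: I = -0.12350998

-0.123510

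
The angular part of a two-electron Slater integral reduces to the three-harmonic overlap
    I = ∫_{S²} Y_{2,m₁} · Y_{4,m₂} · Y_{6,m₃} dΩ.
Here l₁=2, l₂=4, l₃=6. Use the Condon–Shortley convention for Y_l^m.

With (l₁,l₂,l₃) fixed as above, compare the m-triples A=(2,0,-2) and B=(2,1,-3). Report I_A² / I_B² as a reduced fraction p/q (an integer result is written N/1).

Same 2,4,6: normalisation and zero-m 3j drop out of the ratio.
A: Δ: 0! 4! 8! / 13! → 1/6435; sum: t=0:+1/13824 = 1/13824; 3j²(2 4 6; 2 0 -2) = Δ·Π!·Σ² = 14/1287  (sign +1)
B: Δ: 0! 4! 8! / 13! → 1/6435; sum: t=0:+1/17280 = 1/17280; 3j²(2 4 6; 2 1 -3) = Δ·Π!·Σ² = 14/715  (sign -1)
I_A²/I_B² = (14/1287)/(14/715) = 5/9

5/9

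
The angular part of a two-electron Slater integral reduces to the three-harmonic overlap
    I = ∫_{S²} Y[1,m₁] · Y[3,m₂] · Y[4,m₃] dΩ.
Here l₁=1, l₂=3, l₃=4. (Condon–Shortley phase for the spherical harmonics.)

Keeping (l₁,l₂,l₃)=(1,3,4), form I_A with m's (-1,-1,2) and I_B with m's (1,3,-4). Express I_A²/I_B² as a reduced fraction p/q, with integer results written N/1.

l's match ⇒ only the (l;m) 3-j factors differ between A and B.
A: triangle coeff Δ(1,3,4) = 1/252; Σ_t [0,0]: t=0:+1/96 = 1/96; (3j)²=5/84 [(1 3 4; -1 -1 2)], sign=+1
B: triangle coeff Δ(1,3,4) = 1/252; Σ_t [0,0]: t=0:+1/1440 = 1/1440; (3j)²=1/9 [(1 3 4; 1 3 -4)], sign=+1
I_A²/I_B² = (5/84)/(1/9) = 15/28

15/28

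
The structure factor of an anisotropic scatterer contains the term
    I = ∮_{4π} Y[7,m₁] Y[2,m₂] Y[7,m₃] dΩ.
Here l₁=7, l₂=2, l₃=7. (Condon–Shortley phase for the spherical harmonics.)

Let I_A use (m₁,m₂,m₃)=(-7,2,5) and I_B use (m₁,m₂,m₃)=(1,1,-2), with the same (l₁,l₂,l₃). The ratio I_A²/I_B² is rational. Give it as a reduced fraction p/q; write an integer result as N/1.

Shared (l₁,l₂,l₃)=(7,2,7): N and (l;000)² cancel in I_A²/I_B².
A: Δ = 2!·12!·2!/17! = 1/185640; Racah Σ t=2..2: t=2:+1/1916006400 = 1/1916006400; ⇒ 3j(7 2 7; -7 2 5)² = 1/340, sgn +1
B: Δ = 2!·12!·2!/17! = 1/185640; Racah Σ t=1..2: t=1:−1/1209600 t=2:+1/1935360 = -1/3225600; ⇒ 3j(7 2 7; 1 1 -2)² = 243/61880, sgn +1
I_A²/I_B² = (1/340)/(243/61880) = 182/243

182/243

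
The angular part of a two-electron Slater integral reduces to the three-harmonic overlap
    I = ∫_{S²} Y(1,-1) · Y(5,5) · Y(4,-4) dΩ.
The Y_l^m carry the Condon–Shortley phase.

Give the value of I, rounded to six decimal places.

m-sum 0 ✓  L=10 even ✓  4≤4≤6 ✓
Π(2lᵢ+1) = 3×11×9 = 297
triangle coeff Δ(1,5,4) = 1/495
Σ_t [1,1]: t=1:−1/576 = -1/576
(3j)²=5/99 [(1 5 4; 0 0 0)], sign=-1
Σ_t [2,2]: t=2:+1/80640 = 1/80640
(3j)²=1/11 [(1 5 4; -1 5 -4)], sign=+1
⇒ 4πI² = 15/11
I = (-1)√(15/11/(4π)) = -0.32941575

-0.329416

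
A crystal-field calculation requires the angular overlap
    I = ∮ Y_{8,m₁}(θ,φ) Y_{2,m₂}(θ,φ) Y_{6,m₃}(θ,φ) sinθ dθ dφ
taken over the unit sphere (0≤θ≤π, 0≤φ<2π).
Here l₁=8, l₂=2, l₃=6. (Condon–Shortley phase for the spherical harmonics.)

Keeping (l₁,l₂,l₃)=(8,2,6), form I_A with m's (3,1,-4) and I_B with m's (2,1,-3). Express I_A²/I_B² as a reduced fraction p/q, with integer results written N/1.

Shared (l₁,l₂,l₃)=(8,2,6): N and (l;000)² cancel in I_A²/I_B².
A: Δ = 4!·12!·0!/17! = 1/30940; Racah Σ t=3..3: t=3:−1/43545600 = -1/43545600; ⇒ 3j(8 2 6; 3 1 -4)² = 11/3094, sgn -1
B: Δ = 4!·12!·0!/17! = 1/30940; Racah Σ t=3..3: t=3:−1/13063680 = -1/13063680; ⇒ 3j(8 2 6; 2 1 -3)² = 10/1547, sgn +1
I_A²/I_B² = (11/3094)/(10/1547) = 11/20

11/20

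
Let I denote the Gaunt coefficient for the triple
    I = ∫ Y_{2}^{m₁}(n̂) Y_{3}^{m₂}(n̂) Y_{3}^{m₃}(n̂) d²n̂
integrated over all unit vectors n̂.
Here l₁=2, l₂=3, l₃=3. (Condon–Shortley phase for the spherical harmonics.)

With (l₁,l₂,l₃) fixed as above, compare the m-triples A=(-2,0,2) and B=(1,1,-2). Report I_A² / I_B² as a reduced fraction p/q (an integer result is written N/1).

Same 2,3,3: normalisation and zero-m 3j drop out of the ratio.
A: Δ: 2! 2! 4! / 9! → 1/3780; sum: t=2:+1/24 = 1/24; 3j²(2 3 3; -2 0 2) = Δ·Π!·Σ² = 1/21  (sign -1)
B: Δ: 2! 2! 4! / 9! → 1/3780; sum: t=0:+1/48 t=1:−1/12 = -1/16; 3j²(2 3 3; 1 1 -2) = Δ·Π!·Σ² = 1/28  (sign +1)
I_A²/I_B² = (1/21)/(1/28) = 4/3

4/3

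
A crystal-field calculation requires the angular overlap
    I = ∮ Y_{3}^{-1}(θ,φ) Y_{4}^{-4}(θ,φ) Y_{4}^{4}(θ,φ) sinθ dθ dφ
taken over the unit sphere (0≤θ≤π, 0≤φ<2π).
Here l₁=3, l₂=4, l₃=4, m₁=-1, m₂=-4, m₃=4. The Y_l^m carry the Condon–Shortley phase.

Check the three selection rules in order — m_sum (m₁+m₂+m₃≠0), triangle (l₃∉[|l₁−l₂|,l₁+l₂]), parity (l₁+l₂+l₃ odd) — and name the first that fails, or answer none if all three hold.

m_sum

Σmᵢ = -1  ✗
l₃∈[|l₁−l₂|,l₁+l₂]=[1,7], have l₃=4
Σlᵢ = 11 ⇒ odd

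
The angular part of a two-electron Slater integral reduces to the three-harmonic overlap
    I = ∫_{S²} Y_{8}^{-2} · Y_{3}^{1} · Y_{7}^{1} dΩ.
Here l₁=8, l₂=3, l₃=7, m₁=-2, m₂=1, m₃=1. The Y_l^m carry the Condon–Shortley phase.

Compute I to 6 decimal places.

0.115043

Checks pass: Σm=0; 18 even; l₃=7∈[5,11].
(2·8+1)(2·3+1)(2·7+1) = 1785
Δ: 4! 12! 2! / 19! → 1/5290740
sum: t=1:−1/7257600 t=2:+1/2073600 t=3:−1/7257600 = 1/4838400
3j²(8 3 7; 0 0 0) = Δ·Π!·Σ² = 252/20995  (sign -1)
sum: t=2:+1/7741440 t=3:−1/3628800 t=4:+1/24883200 = -37/348364800
3j²(8 3 7; -2 1 1) = Δ·Π!·Σ² = 1369/176358  (sign -1)
combine: 4πI² = 1785·252/20995·1369/176358 = 172494/1037153
take √, sign +1: I = 0.11504312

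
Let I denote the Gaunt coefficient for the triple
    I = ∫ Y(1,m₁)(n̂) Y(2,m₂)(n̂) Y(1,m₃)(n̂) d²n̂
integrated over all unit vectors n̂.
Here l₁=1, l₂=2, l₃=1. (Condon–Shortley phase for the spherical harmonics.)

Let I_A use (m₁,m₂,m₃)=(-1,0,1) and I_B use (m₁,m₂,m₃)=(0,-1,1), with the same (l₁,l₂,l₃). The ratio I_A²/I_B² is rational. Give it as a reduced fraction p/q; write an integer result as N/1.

1/3

l's match ⇒ only the (l;m) 3-j factors differ between A and B.
A: triangle coeff Δ(1,2,1) = 1/30; Σ_t [2,2]: t=2:+1/4 = 1/4; (3j)²=1/30 [(1 2 1; -1 0 1)], sign=+1
B: triangle coeff Δ(1,2,1) = 1/30; Σ_t [1,1]: t=1:−1/2 = -1/2; (3j)²=1/10 [(1 2 1; 0 -1 1)], sign=-1
I_A²/I_B² = (1/30)/(1/10) = 1/3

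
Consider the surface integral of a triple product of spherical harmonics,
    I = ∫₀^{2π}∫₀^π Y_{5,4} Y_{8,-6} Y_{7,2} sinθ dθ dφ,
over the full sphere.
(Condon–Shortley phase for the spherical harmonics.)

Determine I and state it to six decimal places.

Rules hold: Σm=0, L=20 even, 3≤7≤13.
N = 11·17·15 = 2805
Δ = 6!·4!·10!/21! = 1/814773960
Racah Σ t=1..5: t=1:−1/87091200 t=2:+1/4976640 t=3:−1/2073600 t=4:+1/4976640 t=5:−1/87091200 = -1/9676800
⇒ 3j(5 8 7; 0 0 0)² = 360/46189, sgn +1
Racah Σ t=0..1: t=0:+1/348364800 t=1:−1/1045094400 = 1/522547200
⇒ 3j(5 8 7; 4 -6 2)² = 4/323, sgn -1
4πI² = N·(3j₀)²·(3jₘ)² = 21600/79781
I = -1·√(0.270741/4π) = -0.14678180

-0.146782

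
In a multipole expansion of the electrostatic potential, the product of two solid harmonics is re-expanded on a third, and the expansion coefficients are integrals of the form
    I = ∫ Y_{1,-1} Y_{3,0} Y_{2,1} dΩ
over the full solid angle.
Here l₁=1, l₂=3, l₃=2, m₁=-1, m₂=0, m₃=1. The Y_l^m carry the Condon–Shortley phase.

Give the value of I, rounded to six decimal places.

m-sum 0 ✓  L=6 even ✓  2≤2≤4 ✓
Π(2lᵢ+1) = 3×7×5 = 105
triangle coeff Δ(1,3,2) = 1/105
Σ_t [1,1]: t=1:−1/4 = -1/4
(3j)²=3/35 [(1 3 2; 0 0 0)], sign=-1
Σ_t [2,2]: t=2:+1/12 = 1/12
(3j)²=1/35 [(1 3 2; -1 0 1)], sign=-1
⇒ 4πI² = 9/35
I = (+1)√(9/35/(4π)) = 0.14304817

0.143048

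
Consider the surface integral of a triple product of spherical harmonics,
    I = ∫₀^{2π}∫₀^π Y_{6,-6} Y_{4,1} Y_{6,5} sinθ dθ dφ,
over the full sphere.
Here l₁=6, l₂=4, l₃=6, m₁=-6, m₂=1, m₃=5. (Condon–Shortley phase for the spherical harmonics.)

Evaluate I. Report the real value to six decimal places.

Rules hold: Σm=0, L=16 even, 2≤6≤10.
N = 13·9·13 = 1521
Δ = 4!·8!·4!/17! = 1/15315300
Racah Σ t=0..4: t=0:+1/829440 t=1:−1/25920 t=2:+1/9216 t=3:−1/25920 t=4:+1/829440 = 7/207360
⇒ 3j(6 4 6; 0 0 0)² = 28/2431, sgn +1
Racah Σ t=4..4: t=4:+1/5806080 = 1/5806080
⇒ 3j(6 4 6; -6 1 5)² = 165/6188, sgn -1
4πI² = N·(3j₀)²·(3jₘ)² = 135/289
I = -1·√(0.467128/4π) = -0.19280266

-0.192803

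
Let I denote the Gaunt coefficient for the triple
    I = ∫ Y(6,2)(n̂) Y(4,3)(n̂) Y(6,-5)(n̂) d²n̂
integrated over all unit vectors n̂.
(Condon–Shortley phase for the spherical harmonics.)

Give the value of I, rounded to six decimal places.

m-sum 0 ✓  L=16 even ✓  2≤6≤10 ✓
Π(2lᵢ+1) = 13×9×13 = 1521
triangle coeff Δ(6,4,6) = 1/15315300
Σ_t [0,4]: t=0:+1/829440 t=1:−1/25920 t=2:+1/9216 t=3:−1/25920 t=4:+1/829440 = 7/207360
(3j)²=28/2431 [(6 4 6; 0 0 0)], sign=+1
Σ_t [3,4]: t=3:−1/725760 t=4:+1/5806080 = -1/829440
(3j)²=49/2652 [(6 4 6; 2 3 -5)], sign=+1
⇒ 4πI² = 1029/3179
I = (+1)√(1029/3179/(4π)) = 0.16049352

0.160494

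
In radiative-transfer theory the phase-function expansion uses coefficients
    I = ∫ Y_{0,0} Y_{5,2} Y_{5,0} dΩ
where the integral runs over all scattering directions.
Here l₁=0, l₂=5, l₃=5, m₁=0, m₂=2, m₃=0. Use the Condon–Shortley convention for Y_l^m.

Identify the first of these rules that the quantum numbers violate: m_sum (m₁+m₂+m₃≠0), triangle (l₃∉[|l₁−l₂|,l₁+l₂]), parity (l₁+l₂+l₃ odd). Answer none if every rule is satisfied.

m₁+m₂+m₃ = 0 + 2 + 0 = 2  ✗
triangle: |0−5|=5 ≤ l₃=5 ≤ 0+5=5
parity: l₁+l₂+l₃ = 10 is even

m_sum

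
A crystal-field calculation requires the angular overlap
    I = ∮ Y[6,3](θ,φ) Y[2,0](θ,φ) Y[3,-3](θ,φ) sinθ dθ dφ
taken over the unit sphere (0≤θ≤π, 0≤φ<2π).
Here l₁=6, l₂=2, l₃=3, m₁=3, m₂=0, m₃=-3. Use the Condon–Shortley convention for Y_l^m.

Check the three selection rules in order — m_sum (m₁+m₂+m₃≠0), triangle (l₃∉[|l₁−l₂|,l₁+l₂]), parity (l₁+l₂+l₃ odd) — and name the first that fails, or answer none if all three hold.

azimuthal sum: 3 + 0 − 3 = 0  ✓
4 ≤ 3 ≤ 8 (triangle on l)  ✗
L = 6 + 2 + 3 = 11 (odd)

triangle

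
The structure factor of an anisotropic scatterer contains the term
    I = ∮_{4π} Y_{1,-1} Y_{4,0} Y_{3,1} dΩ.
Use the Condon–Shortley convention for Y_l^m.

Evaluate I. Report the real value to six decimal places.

Rules hold: Σm=0, L=8 even, 3≤3≤5.
N = 3·9·7 = 189
Δ = 2!·0!·6!/9! = 1/252
Racah Σ t=1..1: t=1:−1/36 = -1/36
⇒ 3j(1 4 3; 0 0 0)² = 4/63, sgn +1
Racah Σ t=2..2: t=2:+1/96 = 1/96
⇒ 3j(1 4 3; -1 0 1)² = 1/42, sgn +1
4πI² = N·(3j₀)²·(3jₘ)² = 2/7
I = +1·√(0.285714/4π) = 0.15078601

0.150786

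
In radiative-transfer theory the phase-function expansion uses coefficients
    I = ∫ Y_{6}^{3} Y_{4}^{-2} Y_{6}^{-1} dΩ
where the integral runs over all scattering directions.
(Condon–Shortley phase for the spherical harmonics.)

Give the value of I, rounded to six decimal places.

m-sum 0 ✓  L=16 even ✓  2≤6≤10 ✓
Π(2lᵢ+1) = 13×9×13 = 1521
triangle coeff Δ(6,4,6) = 1/15315300
Σ_t [0,4]: t=0:+1/829440 t=1:−1/25920 t=2:+1/9216 t=3:−1/25920 t=4:+1/829440 = 7/207360
(3j)²=28/2431 [(6 4 6; 0 0 0)], sign=+1
Σ_t [0,2]: t=0:+1/69120 t=1:−1/51840 t=2:+1/483840 = -1/362880
(3j)²=16/17017 [(6 4 6; 3 -2 -1)], sign=+1
⇒ 4πI² = 576/34969
I = (+1)√(576/34969/(4π)) = 0.03620468

0.036205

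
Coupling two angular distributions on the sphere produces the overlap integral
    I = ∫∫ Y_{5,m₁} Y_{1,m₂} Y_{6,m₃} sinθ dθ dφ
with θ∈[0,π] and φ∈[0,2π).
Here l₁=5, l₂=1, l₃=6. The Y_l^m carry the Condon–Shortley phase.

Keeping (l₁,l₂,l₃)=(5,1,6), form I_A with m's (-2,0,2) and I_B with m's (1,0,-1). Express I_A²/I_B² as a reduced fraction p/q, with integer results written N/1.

32/35

l's match ⇒ only the (l;m) 3-j factors differ between A and B.
A: triangle coeff Δ(5,1,6) = 1/858; Σ_t [0,0]: t=0:+1/30240 = 1/30240; (3j)²=16/429 [(5 1 6; -2 0 2)], sign=+1
B: triangle coeff Δ(5,1,6) = 1/858; Σ_t [0,0]: t=0:+1/17280 = 1/17280; (3j)²=35/858 [(5 1 6; 1 0 -1)], sign=-1
I_A²/I_B² = (16/429)/(35/858) = 32/35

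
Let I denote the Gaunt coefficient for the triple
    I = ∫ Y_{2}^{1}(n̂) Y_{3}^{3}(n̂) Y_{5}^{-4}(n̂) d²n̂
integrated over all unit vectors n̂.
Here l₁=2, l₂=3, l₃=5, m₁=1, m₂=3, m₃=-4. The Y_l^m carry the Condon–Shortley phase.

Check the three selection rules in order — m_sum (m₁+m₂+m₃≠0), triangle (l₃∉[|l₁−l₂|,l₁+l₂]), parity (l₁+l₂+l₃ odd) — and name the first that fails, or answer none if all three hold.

none

azimuthal sum: 1 + 3 − 4 = 0  ✓
1 ≤ 5 ≤ 5 (triangle on l)  ✓
L = 2 + 3 + 5 = 10 (even)  ✓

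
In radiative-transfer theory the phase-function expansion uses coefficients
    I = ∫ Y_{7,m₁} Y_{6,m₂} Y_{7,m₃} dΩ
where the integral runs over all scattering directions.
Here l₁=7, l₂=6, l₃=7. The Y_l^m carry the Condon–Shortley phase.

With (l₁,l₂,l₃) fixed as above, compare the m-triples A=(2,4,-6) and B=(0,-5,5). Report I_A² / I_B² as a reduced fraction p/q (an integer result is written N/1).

273/275

Same 7,6,7: normalisation and zero-m 3j drop out of the ratio.
A: Δ: 6! 8! 6! / 21! → 1/2444321880; sum: t=4:+1/174182400 t=5:−1/580608000 = 1/248832000; 3j²(7 6 7; 2 4 -6) = Δ·Π!·Σ² = 21/1615  (sign -1)
B: Δ: 6! 8! 6! / 21! → 1/2444321880; sum: t=0:+1/435456000 t=1:−1/124416000 = -1/174182400; 3j²(7 6 7; 0 -5 5) = Δ·Π!·Σ² = 55/4199  (sign -1)
I_A²/I_B² = (21/1615)/(55/4199) = 273/275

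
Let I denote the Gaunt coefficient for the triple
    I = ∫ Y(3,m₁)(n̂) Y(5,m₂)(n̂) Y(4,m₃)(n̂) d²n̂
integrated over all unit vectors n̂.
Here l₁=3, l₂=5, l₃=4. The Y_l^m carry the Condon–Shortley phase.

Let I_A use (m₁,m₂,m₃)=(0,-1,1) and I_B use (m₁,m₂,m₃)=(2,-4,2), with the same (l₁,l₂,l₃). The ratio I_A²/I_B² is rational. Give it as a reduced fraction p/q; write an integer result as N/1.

361/560

Same 3,5,4: normalisation and zero-m 3j drop out of the ratio.
A: Δ: 4! 2! 6! / 13! → 1/180180; sum: t=1:−1/432 t=2:+1/192 t=3:−1/1440 = 19/8640; 3j²(3 5 4; 0 -1 1) = Δ·Π!·Σ² = 361/30030  (sign -1)
B: Δ: 4! 2! 6! / 13! → 1/180180; sum: t=0:+1/2880 t=1:−1/8640 = 1/4320; 3j²(3 5 4; 2 -4 2) = Δ·Π!·Σ² = 8/429  (sign +1)
I_A²/I_B² = (361/30030)/(8/429) = 361/560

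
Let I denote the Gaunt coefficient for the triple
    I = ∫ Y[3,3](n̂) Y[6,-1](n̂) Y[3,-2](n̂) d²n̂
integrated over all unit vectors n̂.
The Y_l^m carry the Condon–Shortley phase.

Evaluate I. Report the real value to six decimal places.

m-sum 0 ✓  L=12 even ✓  3≤3≤9 ✓
Π(2lᵢ+1) = 7×13×7 = 637
triangle coeff Δ(3,6,3) = 1/12012
Σ_t [3,3]: t=3:−1/1296 = -1/1296
(3j)²=100/3003 [(3 6 3; 0 0 0)], sign=+1
Σ_t [0,0]: t=0:+1/86400 = 1/86400
(3j)²=1/1716 [(3 6 3; 3 -1 -2)], sign=-1
⇒ 4πI² = 175/14157
I = (-1)√(175/14157/(4π)) = -0.03136379

-0.031364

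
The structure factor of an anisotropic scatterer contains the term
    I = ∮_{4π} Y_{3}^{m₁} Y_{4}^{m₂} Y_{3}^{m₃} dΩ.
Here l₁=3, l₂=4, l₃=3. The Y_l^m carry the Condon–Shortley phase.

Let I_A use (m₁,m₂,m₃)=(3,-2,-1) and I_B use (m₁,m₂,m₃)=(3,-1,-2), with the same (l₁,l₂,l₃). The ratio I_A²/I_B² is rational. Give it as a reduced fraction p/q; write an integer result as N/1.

9/5

Same 3,4,3: normalisation and zero-m 3j drop out of the ratio.
A: Δ: 4! 2! 4! / 11! → 1/34650; sum: t=0:+1/192 = 1/192; 3j²(3 4 3; 3 -2 -1) = Δ·Π!·Σ² = 3/77  (sign +1)
B: Δ: 4! 2! 4! / 11! → 1/34650; sum: t=0:+1/288 = 1/288; 3j²(3 4 3; 3 -1 -2) = Δ·Π!·Σ² = 5/231  (sign -1)
I_A²/I_B² = (3/77)/(5/231) = 9/5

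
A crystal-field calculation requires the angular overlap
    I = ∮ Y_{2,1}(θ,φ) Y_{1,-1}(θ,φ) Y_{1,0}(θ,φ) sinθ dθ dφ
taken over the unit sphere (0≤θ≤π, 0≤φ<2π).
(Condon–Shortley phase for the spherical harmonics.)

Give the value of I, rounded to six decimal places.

-0.218510

Rules hold: Σm=0, L=4 even, 1≤1≤3.
N = 5·3·3 = 45
Δ = 2!·2!·0!/5! = 1/30
Racah Σ t=1..1: t=1:−1/1 = -1/1
⇒ 3j(2 1 1; 0 0 0)² = 2/15, sgn +1
Racah Σ t=0..0: t=0:+1/2 = 1/2
⇒ 3j(2 1 1; 1 -1 0)² = 1/10, sgn -1
4πI² = N·(3j₀)²·(3jₘ)² = 3/5
I = -1·√(0.6/4π) = -0.21850969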